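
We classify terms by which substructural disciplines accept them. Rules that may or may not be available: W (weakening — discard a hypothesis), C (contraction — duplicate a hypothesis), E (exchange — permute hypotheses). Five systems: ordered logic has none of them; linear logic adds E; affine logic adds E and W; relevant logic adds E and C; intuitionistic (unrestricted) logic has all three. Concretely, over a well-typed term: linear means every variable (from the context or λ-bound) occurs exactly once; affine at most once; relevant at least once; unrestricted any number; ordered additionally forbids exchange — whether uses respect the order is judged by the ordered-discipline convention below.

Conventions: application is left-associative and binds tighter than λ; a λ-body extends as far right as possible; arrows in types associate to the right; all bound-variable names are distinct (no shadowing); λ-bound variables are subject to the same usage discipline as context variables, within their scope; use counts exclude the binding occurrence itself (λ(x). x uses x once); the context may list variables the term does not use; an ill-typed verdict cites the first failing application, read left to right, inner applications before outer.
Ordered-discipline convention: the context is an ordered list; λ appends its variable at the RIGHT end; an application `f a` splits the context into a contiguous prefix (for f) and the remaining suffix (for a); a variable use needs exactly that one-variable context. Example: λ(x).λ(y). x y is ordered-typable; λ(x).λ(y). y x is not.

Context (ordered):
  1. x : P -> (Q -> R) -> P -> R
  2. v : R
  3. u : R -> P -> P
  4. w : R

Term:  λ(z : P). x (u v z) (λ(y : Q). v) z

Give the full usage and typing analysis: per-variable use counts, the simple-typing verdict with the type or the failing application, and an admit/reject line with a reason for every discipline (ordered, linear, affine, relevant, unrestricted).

usage: x ×1; v ×2; u ×1; w ×0; z (bound) ×2; y (bound) ×0
use order (left to right): x, u, v, z, v, z
typing: well-typed at P -> R
ordered: ✗ — uses contraction: v ×2, z ×2; needs weakening: w, y unused
linear: ✗ — uses contraction: v ×2, z ×2; needs weakening: w, y unused
affine: ✗ — uses contraction: v ×2, z ×2
relevant: ✗ — needs weakening: w, y unused
unrestricted: ✓ — well-typed at P -> R; no restrictions here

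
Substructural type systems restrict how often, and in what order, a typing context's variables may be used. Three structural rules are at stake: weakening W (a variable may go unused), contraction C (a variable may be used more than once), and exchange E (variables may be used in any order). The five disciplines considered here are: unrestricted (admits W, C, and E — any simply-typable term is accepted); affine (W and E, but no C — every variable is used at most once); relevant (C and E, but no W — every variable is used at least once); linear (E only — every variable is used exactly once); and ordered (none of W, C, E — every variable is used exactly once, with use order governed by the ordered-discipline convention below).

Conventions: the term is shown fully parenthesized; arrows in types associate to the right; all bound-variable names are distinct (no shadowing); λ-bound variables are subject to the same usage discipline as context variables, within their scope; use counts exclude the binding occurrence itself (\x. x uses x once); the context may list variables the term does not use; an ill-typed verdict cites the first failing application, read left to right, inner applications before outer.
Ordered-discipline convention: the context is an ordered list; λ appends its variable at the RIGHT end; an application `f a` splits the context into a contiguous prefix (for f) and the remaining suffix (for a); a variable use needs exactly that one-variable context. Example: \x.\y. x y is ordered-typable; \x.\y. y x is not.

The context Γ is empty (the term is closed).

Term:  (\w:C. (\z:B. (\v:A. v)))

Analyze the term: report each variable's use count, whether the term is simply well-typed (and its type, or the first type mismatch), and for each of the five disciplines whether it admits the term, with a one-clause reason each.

variable uses: w [bound] ×0, z [bound] ×0, v [bound] ×1
left-to-right use order: v
typing: well-typed at C -> B -> A -> A
ordered ✗ (unused: w, z — weakening required)
linear ✗ (unused: w, z — weakening required)
affine ✓ (at most one use each (w, z, v))
relevant ✗ (unused: w, z — weakening required)
unrestricted ✓ (typability at C -> B -> A -> A is all that's needed)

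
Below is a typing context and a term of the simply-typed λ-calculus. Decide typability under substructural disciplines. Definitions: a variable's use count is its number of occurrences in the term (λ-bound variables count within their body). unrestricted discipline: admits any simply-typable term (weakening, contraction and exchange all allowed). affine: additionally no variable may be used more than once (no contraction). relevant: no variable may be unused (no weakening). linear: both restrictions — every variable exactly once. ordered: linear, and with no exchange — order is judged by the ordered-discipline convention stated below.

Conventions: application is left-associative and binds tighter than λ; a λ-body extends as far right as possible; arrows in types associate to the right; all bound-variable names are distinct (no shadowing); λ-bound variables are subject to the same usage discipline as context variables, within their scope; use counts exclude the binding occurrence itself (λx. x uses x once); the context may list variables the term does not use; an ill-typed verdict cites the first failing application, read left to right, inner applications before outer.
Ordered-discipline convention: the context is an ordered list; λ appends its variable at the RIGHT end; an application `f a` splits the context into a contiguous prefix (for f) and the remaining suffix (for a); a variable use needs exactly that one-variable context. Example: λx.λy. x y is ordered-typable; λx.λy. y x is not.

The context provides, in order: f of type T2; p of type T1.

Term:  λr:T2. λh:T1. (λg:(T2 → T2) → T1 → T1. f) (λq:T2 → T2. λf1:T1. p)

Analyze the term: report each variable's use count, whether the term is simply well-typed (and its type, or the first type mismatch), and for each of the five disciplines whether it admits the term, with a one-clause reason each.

variable uses: f: 1, p: 1, r (bound): 0, h (bound): 0, g (bound): 0, q (bound): 0, f1 (bound): 0
uses in reading order: f, p
typing: the term checks, with type T2 → T1 → T2
ordered ✗ (unused: r, h, g, q, f1 — weakening required)
linear ✗ (unused: r, h, g, q, f1 — weakening required)
affine ✓ (at most one use each (f, p, r, h, g, q, f1))
relevant ✗ (unused: r, h, g, q, f1 — weakening required)
unrestricted ✓ (well-typed at T2 → T1 → T2; no restrictions here)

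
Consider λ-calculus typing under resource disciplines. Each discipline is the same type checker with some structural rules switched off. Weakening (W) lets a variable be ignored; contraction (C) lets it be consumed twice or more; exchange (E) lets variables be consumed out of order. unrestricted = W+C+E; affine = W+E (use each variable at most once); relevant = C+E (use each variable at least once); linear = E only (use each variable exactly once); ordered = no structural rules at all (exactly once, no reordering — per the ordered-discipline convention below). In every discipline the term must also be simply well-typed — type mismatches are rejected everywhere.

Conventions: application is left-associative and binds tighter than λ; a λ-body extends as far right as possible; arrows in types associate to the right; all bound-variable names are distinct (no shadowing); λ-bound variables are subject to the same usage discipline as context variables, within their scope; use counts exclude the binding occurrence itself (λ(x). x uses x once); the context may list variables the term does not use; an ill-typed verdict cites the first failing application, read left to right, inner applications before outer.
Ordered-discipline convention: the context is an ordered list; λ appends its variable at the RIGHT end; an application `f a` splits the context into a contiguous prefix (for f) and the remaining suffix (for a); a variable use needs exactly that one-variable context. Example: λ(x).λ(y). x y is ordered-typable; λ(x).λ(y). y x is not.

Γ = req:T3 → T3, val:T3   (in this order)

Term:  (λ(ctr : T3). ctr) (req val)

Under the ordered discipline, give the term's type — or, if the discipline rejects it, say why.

term : T3
use counts: req: 1, val: 1, ctr (bound): 1
left-to-right use order: ctr, req, val
typing: the term checks, with type T3
all disciplines: ordered ✓ · linear ✓ · affine ✓ · relevant ✓ · unrestricted ✓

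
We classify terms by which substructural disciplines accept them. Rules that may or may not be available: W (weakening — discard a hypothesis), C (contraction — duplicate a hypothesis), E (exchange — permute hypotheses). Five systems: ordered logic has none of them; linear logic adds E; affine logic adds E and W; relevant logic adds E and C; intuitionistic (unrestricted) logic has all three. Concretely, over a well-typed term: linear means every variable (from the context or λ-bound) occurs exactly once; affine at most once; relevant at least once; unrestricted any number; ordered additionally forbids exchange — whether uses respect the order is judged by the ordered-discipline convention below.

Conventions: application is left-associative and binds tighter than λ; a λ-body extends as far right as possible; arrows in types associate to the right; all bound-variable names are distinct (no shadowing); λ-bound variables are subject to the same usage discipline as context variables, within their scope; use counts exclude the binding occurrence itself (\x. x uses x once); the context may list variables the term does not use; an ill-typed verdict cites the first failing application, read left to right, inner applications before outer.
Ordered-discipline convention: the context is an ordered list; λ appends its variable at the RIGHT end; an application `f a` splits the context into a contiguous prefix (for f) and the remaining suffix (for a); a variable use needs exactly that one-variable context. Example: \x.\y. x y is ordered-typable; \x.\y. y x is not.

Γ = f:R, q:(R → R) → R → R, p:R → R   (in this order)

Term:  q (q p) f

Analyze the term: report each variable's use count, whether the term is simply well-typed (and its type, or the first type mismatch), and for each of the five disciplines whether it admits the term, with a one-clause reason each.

usage: f ×1, q ×2, p ×1
use order (left to right): q, q, p, f
typing: well-typed at R
ordered ✗ (uses contraction: q ×2)
linear ✗ (uses contraction: q ×2)
affine ✗ (uses contraction: q ×2)
relevant ✓ (none of f, q, p goes unused)
unrestricted ✓ (type-checks (R) and nothing is barred)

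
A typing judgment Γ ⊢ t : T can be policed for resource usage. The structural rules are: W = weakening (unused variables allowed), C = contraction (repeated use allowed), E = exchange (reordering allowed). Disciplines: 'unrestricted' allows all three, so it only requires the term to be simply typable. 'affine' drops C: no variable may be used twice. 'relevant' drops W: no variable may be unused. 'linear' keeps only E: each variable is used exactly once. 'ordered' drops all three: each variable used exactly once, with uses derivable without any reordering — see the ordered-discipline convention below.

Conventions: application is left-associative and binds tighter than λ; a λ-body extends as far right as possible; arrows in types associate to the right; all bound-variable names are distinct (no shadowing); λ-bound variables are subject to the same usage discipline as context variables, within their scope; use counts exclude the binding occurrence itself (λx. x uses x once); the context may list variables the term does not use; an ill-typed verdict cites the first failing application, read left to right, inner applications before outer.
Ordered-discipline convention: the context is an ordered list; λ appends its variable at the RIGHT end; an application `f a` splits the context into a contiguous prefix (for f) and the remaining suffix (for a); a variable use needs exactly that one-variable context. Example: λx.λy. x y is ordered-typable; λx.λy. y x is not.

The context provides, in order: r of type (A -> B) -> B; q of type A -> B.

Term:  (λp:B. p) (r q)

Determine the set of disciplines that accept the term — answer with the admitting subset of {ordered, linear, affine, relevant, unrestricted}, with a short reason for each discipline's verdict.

admitted by: ordered, linear, affine, relevant, unrestricted
use counts: r: 1, q: 1, p [bound]: 1
use order (left to right): p, r, q
typing: well-typed at B
ordered: ✓ — r, q, p once each; derivable with no W/C/E
linear: ✓ — each of r, q, p used exactly once
affine: ✓ — at most one use each (r, q, p)
relevant: ✓ — none of r, q, p goes unused
unrestricted: ✓ — well-typed at B; no restrictions here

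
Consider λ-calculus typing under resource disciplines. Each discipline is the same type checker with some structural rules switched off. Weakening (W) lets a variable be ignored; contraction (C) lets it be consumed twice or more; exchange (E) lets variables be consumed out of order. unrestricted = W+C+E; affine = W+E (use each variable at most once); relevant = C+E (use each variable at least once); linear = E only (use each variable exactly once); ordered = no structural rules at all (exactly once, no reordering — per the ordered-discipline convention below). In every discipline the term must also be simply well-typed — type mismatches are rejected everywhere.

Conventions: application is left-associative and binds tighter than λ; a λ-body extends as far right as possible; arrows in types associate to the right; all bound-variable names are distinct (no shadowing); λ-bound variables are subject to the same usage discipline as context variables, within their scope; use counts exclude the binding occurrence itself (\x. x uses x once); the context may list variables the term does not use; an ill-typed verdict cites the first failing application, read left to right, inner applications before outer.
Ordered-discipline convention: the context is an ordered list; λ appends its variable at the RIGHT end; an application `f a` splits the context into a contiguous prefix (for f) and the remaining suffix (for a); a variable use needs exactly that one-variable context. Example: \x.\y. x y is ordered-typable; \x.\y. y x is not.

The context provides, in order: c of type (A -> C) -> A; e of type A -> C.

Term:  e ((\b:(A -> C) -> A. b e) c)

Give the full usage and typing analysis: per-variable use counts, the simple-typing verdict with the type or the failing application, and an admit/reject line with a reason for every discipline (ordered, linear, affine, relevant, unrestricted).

use counts: c=1, e=2, b [bound]=1
left-to-right use order: e, b, e, c
typing: well-typed at C
ordered: ✗ — uses contraction: e ×2
linear: ✗ — uses contraction: e ×2
affine: ✗ — uses contraction: e ×2
relevant: ✓ — at least one use each (c, e, b)
unrestricted: ✓ — simply typable at C; W, C, E all held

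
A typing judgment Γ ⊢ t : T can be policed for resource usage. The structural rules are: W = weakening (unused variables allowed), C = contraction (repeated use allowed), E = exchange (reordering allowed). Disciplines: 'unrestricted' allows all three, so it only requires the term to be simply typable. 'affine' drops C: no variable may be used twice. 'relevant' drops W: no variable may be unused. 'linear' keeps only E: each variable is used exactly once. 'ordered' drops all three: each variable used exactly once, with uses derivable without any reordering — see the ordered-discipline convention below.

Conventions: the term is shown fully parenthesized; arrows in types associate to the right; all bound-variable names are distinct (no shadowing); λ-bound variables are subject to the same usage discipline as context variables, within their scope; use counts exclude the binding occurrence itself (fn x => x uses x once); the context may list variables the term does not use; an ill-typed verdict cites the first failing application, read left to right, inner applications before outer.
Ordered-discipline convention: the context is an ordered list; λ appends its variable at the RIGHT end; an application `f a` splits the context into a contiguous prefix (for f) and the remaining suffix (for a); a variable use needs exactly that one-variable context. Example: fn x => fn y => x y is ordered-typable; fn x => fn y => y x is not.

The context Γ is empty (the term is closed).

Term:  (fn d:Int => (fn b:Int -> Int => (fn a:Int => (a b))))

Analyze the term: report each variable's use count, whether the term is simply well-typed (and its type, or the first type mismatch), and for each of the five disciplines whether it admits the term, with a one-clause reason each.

variable uses: d (bound) ×0; b (bound) ×1; a (bound) ×1
use order (left to right): a, b
typing: ill-typed: non-arrow in function slot: Int
ordered: ✗, fails simple typing
linear: ✗, a type mismatch blocks all five
affine: ✗, the type mismatch rejects it
relevant: ✗, not simply typable
unrestricted: ✗, fails simple typing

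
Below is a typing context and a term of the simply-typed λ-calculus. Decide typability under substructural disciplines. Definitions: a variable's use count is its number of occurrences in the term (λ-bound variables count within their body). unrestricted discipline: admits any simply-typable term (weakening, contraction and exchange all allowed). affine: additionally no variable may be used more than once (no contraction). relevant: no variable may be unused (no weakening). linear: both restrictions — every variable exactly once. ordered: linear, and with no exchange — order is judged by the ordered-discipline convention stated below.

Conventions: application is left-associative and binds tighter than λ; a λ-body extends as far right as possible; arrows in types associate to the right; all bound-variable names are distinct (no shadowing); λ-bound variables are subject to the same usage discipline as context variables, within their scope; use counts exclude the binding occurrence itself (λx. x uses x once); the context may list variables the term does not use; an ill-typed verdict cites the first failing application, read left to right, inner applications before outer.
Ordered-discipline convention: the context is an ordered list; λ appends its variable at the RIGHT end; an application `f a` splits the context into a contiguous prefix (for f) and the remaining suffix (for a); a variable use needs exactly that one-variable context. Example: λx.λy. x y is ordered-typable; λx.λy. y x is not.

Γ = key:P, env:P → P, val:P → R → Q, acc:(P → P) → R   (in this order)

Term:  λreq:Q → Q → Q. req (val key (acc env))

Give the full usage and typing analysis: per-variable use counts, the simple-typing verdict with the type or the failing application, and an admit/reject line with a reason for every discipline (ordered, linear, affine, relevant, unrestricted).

use counts: key: 1×, env: 1×, val: 1×, acc: 1×, req (λ-bound): 1×
uses in reading order: req, val, key, acc, env
typing: well-typed at (Q → Q → Q) → Q → Q
ordered ✗ (needs exchange: uses follow req, val, key, acc, env)
linear ✓ (exactly-once usage across key, env, val, acc, req)
affine ✓ (key, env, val, acc, req: no repeats, contraction unneeded)
relevant ✓ (at least one use each (key, env, val, acc, req))
unrestricted ✓ (simply typable at (Q → Q → Q) → Q → Q; W, C, E all held)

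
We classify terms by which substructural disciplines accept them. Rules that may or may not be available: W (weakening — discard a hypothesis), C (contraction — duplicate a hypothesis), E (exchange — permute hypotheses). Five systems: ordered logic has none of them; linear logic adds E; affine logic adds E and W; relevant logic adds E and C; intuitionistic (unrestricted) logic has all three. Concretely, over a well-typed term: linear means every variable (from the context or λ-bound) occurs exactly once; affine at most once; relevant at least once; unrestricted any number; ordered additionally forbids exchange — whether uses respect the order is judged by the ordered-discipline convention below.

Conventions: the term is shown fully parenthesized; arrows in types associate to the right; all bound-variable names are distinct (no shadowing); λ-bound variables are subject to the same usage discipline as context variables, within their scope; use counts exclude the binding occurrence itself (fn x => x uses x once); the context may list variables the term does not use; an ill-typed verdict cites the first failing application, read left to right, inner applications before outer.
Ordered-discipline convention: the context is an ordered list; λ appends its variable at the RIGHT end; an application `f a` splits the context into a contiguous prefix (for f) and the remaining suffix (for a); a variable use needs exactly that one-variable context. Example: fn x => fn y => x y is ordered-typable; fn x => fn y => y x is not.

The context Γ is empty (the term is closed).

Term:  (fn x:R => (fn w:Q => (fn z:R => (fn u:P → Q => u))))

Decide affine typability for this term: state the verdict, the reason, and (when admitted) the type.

yes — none of x, w, z, u used more than once; term : R → Q → R → (P → Q) → P → Q
variable uses: x [bound]=0, w [bound]=0, z [bound]=0, u [bound]=1
left-to-right use order: u
typing: ✓ — R → Q → R → (P → Q) → P → Q
summary: ordered ✗ · linear ✗ · affine ✓ · relevant ✗ · unrestricted ✓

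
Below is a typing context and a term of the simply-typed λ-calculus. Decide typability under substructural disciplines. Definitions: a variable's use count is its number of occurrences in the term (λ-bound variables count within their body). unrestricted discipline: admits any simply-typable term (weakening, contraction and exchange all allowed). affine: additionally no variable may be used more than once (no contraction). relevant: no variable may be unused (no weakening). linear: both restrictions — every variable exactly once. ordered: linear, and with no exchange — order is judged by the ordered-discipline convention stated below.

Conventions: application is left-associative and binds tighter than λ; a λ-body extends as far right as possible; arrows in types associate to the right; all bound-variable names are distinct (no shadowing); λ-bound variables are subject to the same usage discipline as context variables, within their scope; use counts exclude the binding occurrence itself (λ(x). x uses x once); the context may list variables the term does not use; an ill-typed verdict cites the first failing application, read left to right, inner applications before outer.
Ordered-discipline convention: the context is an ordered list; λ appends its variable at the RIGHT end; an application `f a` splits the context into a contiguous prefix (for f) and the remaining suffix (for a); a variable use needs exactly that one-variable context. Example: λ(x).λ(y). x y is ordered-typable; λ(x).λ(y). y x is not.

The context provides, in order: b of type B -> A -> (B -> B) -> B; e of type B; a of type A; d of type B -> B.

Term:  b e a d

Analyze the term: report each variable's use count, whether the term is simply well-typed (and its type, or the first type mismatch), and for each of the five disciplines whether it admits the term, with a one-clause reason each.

counts: b: 1×, e: 1×, a: 1×, d: 1×
use order (left to right): b, e, a, d
typing: well-typed at B
ordered: ✓, b, e, a, d once each; derivable with no W/C/E
linear: ✓, b, e, a, d: one use apiece
affine: ✓, none of b, e, a, d used more than once
relevant: ✓, none of b, e, a, d goes unused
unrestricted: ✓, well-typed at B; no restrictions here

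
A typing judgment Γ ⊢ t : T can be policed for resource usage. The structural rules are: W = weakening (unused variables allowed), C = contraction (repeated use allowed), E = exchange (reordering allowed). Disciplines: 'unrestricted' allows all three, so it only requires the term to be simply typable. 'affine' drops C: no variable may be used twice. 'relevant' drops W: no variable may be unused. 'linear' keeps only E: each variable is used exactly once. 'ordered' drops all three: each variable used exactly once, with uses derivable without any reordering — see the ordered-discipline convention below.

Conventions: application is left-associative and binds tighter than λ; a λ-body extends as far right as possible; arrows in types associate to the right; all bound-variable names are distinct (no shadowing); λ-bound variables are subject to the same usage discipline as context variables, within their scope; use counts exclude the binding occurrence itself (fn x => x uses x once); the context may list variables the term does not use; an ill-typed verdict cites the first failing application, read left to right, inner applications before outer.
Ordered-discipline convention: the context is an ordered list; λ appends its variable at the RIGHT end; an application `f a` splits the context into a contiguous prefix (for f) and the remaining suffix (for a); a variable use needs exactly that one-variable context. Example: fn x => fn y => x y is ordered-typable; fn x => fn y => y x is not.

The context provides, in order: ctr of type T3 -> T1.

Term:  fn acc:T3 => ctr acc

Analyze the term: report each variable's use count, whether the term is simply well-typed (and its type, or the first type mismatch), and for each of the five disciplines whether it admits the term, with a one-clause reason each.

usage: ctr ×1; acc (λ-bound) ×1
use order (left to right): ctr, acc
typing: well-typed — term : T3 -> T1
ordered: ✓, ctr, acc once each; derivable with no W/C/E
linear: ✓, ctr, acc: one use apiece
affine: ✓, ctr, acc: no repeats, contraction unneeded
relevant: ✓, at least one use each (ctr, acc)
unrestricted: ✓, well-typed at T3 -> T1; no restrictions here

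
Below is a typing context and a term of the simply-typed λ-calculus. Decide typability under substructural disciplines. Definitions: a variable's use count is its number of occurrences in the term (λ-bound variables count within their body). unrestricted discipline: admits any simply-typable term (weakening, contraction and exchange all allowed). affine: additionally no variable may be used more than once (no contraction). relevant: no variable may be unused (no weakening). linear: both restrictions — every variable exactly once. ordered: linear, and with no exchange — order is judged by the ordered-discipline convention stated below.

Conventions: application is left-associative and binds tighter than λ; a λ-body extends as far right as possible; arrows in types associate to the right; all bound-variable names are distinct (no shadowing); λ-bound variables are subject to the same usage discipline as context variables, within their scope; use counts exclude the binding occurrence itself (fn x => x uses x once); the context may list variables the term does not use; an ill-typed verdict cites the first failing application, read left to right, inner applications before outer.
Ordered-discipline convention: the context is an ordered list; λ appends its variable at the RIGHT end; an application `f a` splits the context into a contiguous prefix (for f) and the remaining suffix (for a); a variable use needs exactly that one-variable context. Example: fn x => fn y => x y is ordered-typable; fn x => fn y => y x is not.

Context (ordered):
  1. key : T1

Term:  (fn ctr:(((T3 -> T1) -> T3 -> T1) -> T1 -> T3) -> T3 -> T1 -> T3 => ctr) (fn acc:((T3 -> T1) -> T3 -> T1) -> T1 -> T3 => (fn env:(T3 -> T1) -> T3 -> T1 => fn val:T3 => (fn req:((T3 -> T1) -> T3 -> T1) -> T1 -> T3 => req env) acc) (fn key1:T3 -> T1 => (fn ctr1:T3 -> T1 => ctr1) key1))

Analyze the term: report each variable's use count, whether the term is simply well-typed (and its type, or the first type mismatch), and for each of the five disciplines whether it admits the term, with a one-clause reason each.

counts: key=0; ctr [bound]=1; acc [bound]=1; env [bound]=1; val [bound]=0; req [bound]=1; key1 [bound]=1; ctr1 [bound]=1
left-to-right use order: ctr, req, env, acc, ctr1, key1
typing: well-typed — term : (((T3 -> T1) -> T3 -> T1) -> T1 -> T3) -> T3 -> T1 -> T3
ordered: ✗, needs weakening: key, val unused
linear: ✗, needs weakening: key, val unused
affine: ✓, at most one use each (key, ctr, acc, env, val, req, key1, ctr1)
relevant: ✗, needs weakening: key, val unused
unrestricted: ✓, simply typable at (((T3 -> T1) -> T3 -> T1) -> T1 -> T3) -> T3 -> T1 -> T3; W, C, E all held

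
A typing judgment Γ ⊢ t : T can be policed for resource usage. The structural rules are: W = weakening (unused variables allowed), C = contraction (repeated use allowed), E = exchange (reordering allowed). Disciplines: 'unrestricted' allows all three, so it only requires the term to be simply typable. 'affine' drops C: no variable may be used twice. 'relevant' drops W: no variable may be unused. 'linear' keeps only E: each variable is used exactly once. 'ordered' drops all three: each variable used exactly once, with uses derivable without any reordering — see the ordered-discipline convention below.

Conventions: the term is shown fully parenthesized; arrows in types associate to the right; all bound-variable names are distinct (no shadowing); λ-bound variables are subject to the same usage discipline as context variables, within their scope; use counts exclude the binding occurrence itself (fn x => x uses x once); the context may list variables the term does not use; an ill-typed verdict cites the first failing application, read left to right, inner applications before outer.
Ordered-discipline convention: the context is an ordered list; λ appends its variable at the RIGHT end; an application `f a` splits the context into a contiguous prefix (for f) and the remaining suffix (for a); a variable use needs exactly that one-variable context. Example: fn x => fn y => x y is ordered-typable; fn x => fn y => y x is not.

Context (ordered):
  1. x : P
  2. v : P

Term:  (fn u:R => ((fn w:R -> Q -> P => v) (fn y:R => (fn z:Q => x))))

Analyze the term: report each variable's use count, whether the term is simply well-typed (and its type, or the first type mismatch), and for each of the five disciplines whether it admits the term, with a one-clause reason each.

use counts: x=1, v=1, u (bound)=0, w (bound)=0, y (bound)=0, z (bound)=0
use order (left to right): v, x
typing: ✓ — R -> P
ordered: ✗, needs weakening: u, w, y, z unused
linear: ✗, needs weakening: u, w, y, z unused
affine: ✓, no duplicate uses among x, v, u, w, y, z
relevant: ✗, needs weakening: u, w, y, z unused
unrestricted: ✓, typability at R -> P is all that's needed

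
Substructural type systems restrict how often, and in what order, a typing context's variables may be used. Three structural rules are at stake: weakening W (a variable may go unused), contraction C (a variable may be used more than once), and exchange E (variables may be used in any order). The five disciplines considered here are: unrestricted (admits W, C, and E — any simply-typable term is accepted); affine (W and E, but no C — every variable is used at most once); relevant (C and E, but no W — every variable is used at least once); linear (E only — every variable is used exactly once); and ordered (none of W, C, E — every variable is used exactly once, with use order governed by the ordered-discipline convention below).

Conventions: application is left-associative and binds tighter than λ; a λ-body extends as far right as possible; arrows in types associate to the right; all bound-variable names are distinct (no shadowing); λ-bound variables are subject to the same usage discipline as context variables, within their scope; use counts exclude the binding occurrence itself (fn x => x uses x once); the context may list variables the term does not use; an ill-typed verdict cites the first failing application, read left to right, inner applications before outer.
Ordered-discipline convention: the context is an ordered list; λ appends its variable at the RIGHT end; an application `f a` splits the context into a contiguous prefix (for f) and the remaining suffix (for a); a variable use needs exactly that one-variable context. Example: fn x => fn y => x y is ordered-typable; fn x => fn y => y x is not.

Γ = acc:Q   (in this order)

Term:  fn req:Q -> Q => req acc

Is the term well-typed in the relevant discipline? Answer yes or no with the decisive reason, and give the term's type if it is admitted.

yes — at least one use each (acc, req); term : (Q -> Q) -> Q
counts: acc ×1, req (bound) ×1
use order (left to right): req, acc
typing: well-typed — term : (Q -> Q) -> Q
across the five disciplines: ordered ✗, linear ✓, affine ✓, relevant ✓, unrestricted ✓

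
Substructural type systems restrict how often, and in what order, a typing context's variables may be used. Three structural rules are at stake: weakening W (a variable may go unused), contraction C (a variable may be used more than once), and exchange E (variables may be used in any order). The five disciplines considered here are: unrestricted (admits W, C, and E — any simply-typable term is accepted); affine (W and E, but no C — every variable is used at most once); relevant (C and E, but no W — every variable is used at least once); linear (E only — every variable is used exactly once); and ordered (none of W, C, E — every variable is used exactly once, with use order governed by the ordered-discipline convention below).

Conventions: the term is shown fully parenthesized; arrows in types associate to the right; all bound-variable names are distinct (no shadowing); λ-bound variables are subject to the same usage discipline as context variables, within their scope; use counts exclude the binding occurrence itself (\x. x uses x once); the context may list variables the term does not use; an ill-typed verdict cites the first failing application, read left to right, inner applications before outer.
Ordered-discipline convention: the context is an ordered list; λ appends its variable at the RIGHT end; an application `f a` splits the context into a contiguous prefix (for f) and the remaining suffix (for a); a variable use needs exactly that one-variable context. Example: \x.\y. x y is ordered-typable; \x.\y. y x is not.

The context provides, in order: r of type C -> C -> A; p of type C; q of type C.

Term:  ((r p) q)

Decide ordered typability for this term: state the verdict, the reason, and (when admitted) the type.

yes — one use each (r, p, q); ordered split holds; term : A
variable uses: r: 1×, p: 1×, q: 1×
order of uses: r, p, q
typing: ✓ — A
summary: ordered ✓, linear ✓, affine ✓, relevant ✓, unrestricted ✓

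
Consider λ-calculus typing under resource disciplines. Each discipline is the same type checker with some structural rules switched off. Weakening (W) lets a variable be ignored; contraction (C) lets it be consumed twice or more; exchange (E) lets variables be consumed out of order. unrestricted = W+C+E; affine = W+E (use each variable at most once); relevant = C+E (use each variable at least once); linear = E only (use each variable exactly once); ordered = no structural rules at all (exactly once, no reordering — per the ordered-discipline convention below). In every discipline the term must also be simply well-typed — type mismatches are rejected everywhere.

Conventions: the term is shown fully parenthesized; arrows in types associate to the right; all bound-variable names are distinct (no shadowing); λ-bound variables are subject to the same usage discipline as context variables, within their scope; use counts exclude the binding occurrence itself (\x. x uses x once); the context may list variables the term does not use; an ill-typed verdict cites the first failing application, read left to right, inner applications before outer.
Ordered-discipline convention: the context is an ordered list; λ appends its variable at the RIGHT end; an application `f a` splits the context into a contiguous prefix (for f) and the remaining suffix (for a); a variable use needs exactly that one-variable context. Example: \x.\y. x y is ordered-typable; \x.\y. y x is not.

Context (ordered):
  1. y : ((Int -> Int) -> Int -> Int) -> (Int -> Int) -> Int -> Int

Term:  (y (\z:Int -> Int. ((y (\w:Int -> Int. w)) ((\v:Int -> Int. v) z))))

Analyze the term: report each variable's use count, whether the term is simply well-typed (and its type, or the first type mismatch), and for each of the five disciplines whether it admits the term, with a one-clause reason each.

use counts: y: 2; z (λ-bound): 1; w (λ-bound): 1; v (λ-bound): 1
order of uses: y, y, w, v, z
typing: ✓ — (Int -> Int) -> Int -> Int
ordered: ✗, repeated use of y ×2
linear: ✗, repeated use of y ×2
affine: ✗, repeated use of y ×2
relevant: ✓, every one of y, z, w, v appears
unrestricted: ✓, well-typed at (Int -> Int) -> Int -> Int; no restrictions here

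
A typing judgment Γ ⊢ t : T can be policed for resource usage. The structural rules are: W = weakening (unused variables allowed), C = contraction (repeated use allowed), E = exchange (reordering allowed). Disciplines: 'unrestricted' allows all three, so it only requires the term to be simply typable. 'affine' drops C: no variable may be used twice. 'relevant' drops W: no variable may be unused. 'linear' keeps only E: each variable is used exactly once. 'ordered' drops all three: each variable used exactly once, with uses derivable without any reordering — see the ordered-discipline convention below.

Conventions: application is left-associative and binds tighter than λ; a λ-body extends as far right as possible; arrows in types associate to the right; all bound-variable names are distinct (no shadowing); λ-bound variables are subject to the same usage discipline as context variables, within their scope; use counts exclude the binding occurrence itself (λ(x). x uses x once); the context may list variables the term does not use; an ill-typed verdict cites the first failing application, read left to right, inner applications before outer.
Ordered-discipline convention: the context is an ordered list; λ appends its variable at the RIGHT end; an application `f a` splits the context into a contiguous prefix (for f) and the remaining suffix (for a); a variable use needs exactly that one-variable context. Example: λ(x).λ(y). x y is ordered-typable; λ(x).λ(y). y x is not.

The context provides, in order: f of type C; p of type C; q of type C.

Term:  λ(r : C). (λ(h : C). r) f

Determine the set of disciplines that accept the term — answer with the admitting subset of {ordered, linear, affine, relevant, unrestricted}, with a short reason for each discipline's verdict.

admitting disciplines: affine, unrestricted
usage: f=1; p=0; q=0; r [bound]=1; h [bound]=0
order of uses: r, f
typing: well-typed at C → C
ordered: ✗ — p, q, h left unused
linear: ✗ — p, q, h left unused
affine: ✓ — f, p, q, r, h: no repeats, contraction unneeded
relevant: ✗ — p, q, h left unused
unrestricted: ✓ — typability at C → C is all that's needed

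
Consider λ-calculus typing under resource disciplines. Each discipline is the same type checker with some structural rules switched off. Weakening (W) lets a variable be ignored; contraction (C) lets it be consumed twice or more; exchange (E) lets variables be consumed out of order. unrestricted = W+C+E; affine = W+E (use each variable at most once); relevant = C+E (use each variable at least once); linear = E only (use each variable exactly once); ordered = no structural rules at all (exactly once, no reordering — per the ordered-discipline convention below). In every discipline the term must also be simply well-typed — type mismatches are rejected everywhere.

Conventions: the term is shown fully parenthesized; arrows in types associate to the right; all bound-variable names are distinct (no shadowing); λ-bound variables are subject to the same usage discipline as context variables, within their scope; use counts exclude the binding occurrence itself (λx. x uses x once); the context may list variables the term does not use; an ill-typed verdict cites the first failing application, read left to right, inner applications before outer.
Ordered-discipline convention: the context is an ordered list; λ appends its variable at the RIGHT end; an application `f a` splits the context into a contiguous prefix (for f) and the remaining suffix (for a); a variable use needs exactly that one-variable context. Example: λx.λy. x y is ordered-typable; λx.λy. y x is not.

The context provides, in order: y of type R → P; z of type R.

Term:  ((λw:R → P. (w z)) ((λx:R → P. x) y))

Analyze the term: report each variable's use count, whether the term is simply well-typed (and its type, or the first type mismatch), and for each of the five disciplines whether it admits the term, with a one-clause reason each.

variable uses: y=1; z=1; w (bound)=1; x (bound)=1
left-to-right use order: w, z, x, y
typing: well-typed at P
ordered: ✗ — no ordered split (uses run w, z, x, y)
linear: ✓ — each of y, z, w, x used exactly once
affine: ✓ — none of y, z, w, x used more than once
relevant: ✓ — every one of y, z, w, x appears
unrestricted: ✓ — typability at P is all that's needed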